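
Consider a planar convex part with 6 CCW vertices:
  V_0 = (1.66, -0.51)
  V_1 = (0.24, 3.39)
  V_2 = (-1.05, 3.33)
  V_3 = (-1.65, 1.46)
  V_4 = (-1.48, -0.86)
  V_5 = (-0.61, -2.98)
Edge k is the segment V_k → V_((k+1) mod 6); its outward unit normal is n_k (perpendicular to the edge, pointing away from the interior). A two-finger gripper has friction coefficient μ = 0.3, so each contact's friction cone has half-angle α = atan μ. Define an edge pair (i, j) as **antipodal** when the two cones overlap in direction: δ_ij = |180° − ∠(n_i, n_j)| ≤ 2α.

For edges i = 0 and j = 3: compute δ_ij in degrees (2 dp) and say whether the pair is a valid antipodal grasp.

α = atan 0.3 = 16.70°;  2α = 33.40°
edge 0: e_0 = (-1.42, +3.90);  n_0 = (+0.9397, +0.3421)
edge 3: e_3 = (+0.17, -2.32);  n_3 = (-0.9973, -0.0731)
∠(n_0, n_3) = 164.18°
δ = |180° − 164.18°| = 15.82°
15.82° ≤ 2α = 33.40°  →  valid

δ = 15.82°, valid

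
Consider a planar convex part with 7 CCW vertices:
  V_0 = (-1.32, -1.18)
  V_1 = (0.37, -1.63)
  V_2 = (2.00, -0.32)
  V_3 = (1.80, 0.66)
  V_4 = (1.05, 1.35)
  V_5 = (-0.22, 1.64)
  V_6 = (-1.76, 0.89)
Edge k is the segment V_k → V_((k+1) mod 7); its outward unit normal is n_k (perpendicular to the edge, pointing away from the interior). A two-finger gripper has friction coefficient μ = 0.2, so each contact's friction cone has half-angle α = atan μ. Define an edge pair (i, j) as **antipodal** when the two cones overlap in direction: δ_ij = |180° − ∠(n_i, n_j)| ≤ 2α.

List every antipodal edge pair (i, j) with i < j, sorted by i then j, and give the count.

count = 3; pairs: (0,4), (1,5), (2,6)

α = atan 0.2 = 11.31°;  2α = 22.62°
n_0 = (-0.2573, -0.9663)
n_1 = (+0.6264, -0.7795)
n_2 = (+0.9798, +0.2000)
n_3 = (+0.6771, +0.7359)
n_4 = (+0.2226, +0.9749)
n_5 = (-0.4378, +0.8990)
n_6 = (-0.9781, -0.2079)
  (0,1): δ = 126.30°  ·
  (0,2): δ = 63.56°  ·
  (0,3): δ = 27.70°  ·
  (0,4): δ = 2.05°  ✓
  (0,5): δ = 40.88°  ·
  (0,6): δ = 116.91°  ·
  (1,2): δ = 117.25°  ·
  (1,3): δ = 81.40°  ·
  (1,4): δ = 51.65°  ·
  (1,5): δ = 12.82°  ✓
  (1,6): δ = 63.21°  ·
  (2,3): δ = 144.15°  ·
  (2,4): δ = 114.40°  ·
  (2,5): δ = 75.57°  ·
  (2,6): δ = 0.47°  ✓
  (3,4): δ = 150.25°  ·
  (3,5): δ = 111.42°  ·
  (3,6): δ = 35.39°  ·
  (4,5): δ = 141.17°  ·
  (4,6): δ = 65.14°  ·
  (5,6): δ = 103.97°  ·
antipodal pairs: 3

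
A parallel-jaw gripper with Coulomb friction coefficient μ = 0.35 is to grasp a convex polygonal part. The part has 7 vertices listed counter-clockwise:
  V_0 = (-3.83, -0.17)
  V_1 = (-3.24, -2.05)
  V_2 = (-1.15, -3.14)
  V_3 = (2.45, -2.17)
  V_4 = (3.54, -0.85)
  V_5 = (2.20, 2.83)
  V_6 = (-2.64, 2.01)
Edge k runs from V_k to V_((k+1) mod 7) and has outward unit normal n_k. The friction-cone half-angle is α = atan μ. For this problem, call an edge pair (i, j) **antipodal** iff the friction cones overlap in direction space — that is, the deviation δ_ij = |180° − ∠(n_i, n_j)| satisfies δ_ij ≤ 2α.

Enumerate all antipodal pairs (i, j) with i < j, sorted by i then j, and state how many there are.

α = atan 0.35 = 19.29°;  2α = 38.58°
n_0 = (-0.9541, -0.2994)
n_1 = (-0.4624, -0.8867)
n_2 = (+0.2602, -0.9656)
n_3 = (+0.7711, -0.6367)
n_4 = (+0.9396, +0.3422)
n_5 = (-0.1670, +0.9859)
n_6 = (-0.8777, +0.4791)
  (0,1): δ = 134.97°  ·
  (0,2): δ = 92.34°  ·
  (0,3): δ = 56.97°  ·
  (0,4): δ = 2.58°  ✓
  (0,5): δ = 82.19°  ·
  (0,6): δ = 133.95°  ·
  (1,2): δ = 137.38°  ·
  (1,3): δ = 102.01°  ·
  (1,4): δ = 42.45°  ·
  (1,5): δ = 37.16°  ✓
  (1,6): δ = 88.91°  ·
  (2,3): δ = 144.63°  ·
  (2,4): δ = 85.07°  ·
  (2,5): δ = 5.46°  ✓
  (2,6): δ = 46.29°  ·
  (3,4): δ = 120.44°  ·
  (3,5): δ = 40.84°  ·
  (3,6): δ = 10.92°  ✓
  (4,5): δ = 100.39°  ·
  (4,6): δ = 48.64°  ·
  (5,6): δ = 128.24°  ·
antipodal pairs: 4

count = 4; pairs: (0,4), (1,5), (2,5), (3,6)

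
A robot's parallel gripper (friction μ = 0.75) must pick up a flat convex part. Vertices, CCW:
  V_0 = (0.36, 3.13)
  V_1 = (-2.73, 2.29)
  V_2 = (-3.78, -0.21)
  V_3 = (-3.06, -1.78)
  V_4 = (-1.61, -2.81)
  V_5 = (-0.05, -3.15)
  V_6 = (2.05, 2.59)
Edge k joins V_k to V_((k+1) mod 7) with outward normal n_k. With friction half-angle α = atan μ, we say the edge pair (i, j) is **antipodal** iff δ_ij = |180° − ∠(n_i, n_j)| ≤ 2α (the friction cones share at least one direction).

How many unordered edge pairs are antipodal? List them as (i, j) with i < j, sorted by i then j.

α = atan 0.75 = 36.87°;  2α = 73.74°
n_0 = (-0.2623, +0.9650)
n_1 = (-0.9220, +0.3872)
n_2 = (-0.9090, -0.4169)
n_3 = (-0.5791, -0.8153)
n_4 = (-0.2129, -0.9771)
n_5 = (+0.9391, -0.3436)
n_6 = (+0.3044, +0.9526)
  (0,1): δ = 127.99°  ·
  (0,2): δ = 80.57°  ·
  (0,3): δ = 50.60°  ✓
  (0,4): δ = 27.50°  ✓
  (0,5): δ = 54.70°  ✓
  (0,6): δ = 147.07°  ·
  (1,2): δ = 132.58°  ·
  (1,3): δ = 102.61°  ·
  (1,4): δ = 79.51°  ·
  (1,5): δ = 2.69°  ✓
  (1,6): δ = 95.06°  ·
  (2,3): δ = 150.02°  ·
  (2,4): δ = 126.93°  ·
  (2,5): δ = 44.73°  ✓
  (2,6): δ = 47.64°  ✓
  (3,4): δ = 156.91°  ·
  (3,5): δ = 74.71°  ·
  (3,6): δ = 17.67°  ✓
  (4,5): δ = 97.80°  ·
  (4,6): δ = 5.42°  ✓
  (5,6): δ = 87.62°  ·
antipodal pairs: 8

count = 8; pairs: (0,3), (0,4), (0,5), (1,5), (2,5), (2,6), (3,6), (4,6)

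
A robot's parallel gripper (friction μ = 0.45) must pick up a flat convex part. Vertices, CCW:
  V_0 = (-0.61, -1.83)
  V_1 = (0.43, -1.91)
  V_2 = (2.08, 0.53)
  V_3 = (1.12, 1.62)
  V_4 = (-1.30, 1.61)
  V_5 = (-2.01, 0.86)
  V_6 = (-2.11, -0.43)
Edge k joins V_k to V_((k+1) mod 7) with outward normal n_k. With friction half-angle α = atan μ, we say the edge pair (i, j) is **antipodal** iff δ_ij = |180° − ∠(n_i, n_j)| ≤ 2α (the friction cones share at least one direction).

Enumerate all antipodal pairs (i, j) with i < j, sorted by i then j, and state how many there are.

count = 7; pairs: (0,2), (0,3), (1,4), (1,5), (2,5), (2,6), (3,6)

α = atan 0.45 = 24.23°;  2α = 48.46°
n_0 = (-0.0767, -0.9971)
n_1 = (+0.8284, -0.5602)
n_2 = (+0.7504, +0.6609)
n_3 = (-0.0041, +1.0000)
n_4 = (-0.7262, +0.6875)
n_5 = (-0.9970, +0.0773)
n_6 = (-0.6823, -0.7311)
  (0,1): δ = 119.67°  ·
  (0,2): δ = 44.23°  ✓
  (0,3): δ = 4.64°  ✓
  (0,4): δ = 50.97°  ·
  (0,5): δ = 89.97°  ·
  (0,6): δ = 141.37°  ·
  (1,2): δ = 104.56°  ·
  (1,3): δ = 55.70°  ·
  (1,4): δ = 9.36°  ✓
  (1,5): δ = 29.64°  ✓
  (1,6): δ = 81.04°  ·
  (2,3): δ = 131.13°  ·
  (2,4): δ = 84.80°  ·
  (2,5): δ = 45.80°  ✓
  (2,6): δ = 5.60°  ✓
  (3,4): δ = 133.67°  ·
  (3,5): δ = 94.67°  ·
  (3,6): δ = 43.26°  ✓
  (4,5): δ = 141.00°  ·
  (4,6): δ = 89.59°  ·
  (5,6): δ = 128.59°  ·
antipodal pairs: 7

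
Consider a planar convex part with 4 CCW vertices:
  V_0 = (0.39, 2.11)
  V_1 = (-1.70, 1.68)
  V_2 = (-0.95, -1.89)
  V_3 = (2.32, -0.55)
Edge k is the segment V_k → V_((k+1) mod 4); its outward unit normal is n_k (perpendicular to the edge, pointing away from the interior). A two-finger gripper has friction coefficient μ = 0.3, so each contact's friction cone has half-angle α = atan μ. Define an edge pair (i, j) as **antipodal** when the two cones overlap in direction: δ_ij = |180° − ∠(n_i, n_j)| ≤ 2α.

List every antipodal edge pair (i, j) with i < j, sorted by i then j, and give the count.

α = atan 0.3 = 16.70°;  2α = 33.40°
n_0 = (-0.2015, +0.9795)
n_1 = (-0.9786, -0.2056)
n_2 = (+0.3792, -0.9253)
n_3 = (+0.8094, +0.5873)
  (0,1): δ = 89.76°  ·
  (0,2): δ = 10.66°  ✓
  (0,3): δ = 114.34°  ·
  (1,2): δ = 79.58°  ·
  (1,3): δ = 24.10°  ✓
  (2,3): δ = 76.32°  ·
antipodal pairs: 2

count = 2; pairs: (0,2), (1,3)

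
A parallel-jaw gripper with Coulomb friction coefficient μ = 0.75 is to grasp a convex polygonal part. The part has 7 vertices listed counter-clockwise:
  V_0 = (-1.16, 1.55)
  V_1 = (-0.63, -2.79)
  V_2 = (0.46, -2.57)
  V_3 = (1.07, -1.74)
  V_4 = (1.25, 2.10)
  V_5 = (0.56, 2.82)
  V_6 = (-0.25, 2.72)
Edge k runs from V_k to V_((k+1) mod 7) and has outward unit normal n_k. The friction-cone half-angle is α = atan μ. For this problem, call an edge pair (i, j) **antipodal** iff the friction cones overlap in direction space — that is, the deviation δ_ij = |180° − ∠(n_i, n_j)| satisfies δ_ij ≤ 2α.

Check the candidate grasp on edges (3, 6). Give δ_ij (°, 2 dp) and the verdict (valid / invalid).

α = atan 0.75 = 36.87°;  2α = 73.74°
edge 3: e_3 = (+0.18, +3.84);  n_3 = (+0.9989, -0.0468)
edge 6: e_6 = (-0.91, -1.17);  n_6 = (-0.7894, +0.6139)
∠(n_3, n_6) = 144.81°
δ = |180° − 144.81°| = 35.19°
35.19° ≤ 2α = 73.74°  →  valid

δ = 35.19°, valid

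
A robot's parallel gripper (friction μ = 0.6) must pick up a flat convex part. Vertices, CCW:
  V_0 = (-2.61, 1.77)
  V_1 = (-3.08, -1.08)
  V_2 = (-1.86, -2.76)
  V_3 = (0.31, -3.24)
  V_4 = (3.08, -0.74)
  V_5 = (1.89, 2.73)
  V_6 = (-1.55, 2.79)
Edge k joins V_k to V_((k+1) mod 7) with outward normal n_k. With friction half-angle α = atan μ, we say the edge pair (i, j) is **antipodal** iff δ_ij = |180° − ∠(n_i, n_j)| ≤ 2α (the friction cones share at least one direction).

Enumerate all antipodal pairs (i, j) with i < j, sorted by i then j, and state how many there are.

α = atan 0.6 = 30.96°;  2α = 61.93°
n_0 = (-0.9867, +0.1627)
n_1 = (-0.8092, -0.5876)
n_2 = (-0.2160, -0.9764)
n_3 = (+0.6700, -0.7424)
n_4 = (+0.9459, +0.3244)
n_5 = (+0.0174, +0.9998)
n_6 = (-0.6934, +0.7206)
  (0,1): δ = 134.65°  ·
  (0,2): δ = 93.11°  ·
  (0,3): δ = 38.57°  ✓
  (0,4): δ = 28.29°  ✓
  (0,5): δ = 98.37°  ·
  (0,6): δ = 143.26°  ·
  (1,2): δ = 138.46°  ·
  (1,3): δ = 83.92°  ·
  (1,4): δ = 17.06°  ✓
  (1,5): δ = 53.01°  ✓
  (1,6): δ = 97.91°  ·
  (2,3): δ = 125.46°  ·
  (2,4): δ = 58.60°  ✓
  (2,5): δ = 11.47°  ✓
  (2,6): δ = 56.37°  ✓
  (3,4): δ = 113.14°  ·
  (3,5): δ = 43.07°  ✓
  (3,6): δ = 1.83°  ✓
  (4,5): δ = 109.93°  ·
  (4,6): δ = 65.03°  ·
  (5,6): δ = 135.10°  ·
antipodal pairs: 9

count = 9; pairs: (0,3), (0,4), (1,4), (1,5), (2,4), (2,5), (2,6), (3,5), (3,6)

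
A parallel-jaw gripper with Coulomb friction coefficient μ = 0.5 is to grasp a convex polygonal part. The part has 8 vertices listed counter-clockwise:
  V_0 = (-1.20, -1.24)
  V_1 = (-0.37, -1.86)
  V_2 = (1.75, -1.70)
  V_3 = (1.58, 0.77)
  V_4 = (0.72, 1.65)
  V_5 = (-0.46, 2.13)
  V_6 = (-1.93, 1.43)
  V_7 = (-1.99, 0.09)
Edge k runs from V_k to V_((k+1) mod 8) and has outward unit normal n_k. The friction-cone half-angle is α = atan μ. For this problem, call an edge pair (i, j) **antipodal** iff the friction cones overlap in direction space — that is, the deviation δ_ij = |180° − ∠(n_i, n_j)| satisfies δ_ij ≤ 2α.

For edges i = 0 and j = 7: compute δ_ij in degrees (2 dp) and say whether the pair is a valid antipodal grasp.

α = atan 0.5 = 26.57°;  2α = 53.13°
edge 0: e_0 = (+0.83, -0.62);  n_0 = (-0.5985, -0.8012)
edge 7: e_7 = (+0.79, -1.33);  n_7 = (-0.8598, -0.5107)
∠(n_0, n_7) = 22.53°
δ = |180° − 22.53°| = 157.47°
157.47° > 2α = 53.13°  →  invalid

δ = 157.47°, invalid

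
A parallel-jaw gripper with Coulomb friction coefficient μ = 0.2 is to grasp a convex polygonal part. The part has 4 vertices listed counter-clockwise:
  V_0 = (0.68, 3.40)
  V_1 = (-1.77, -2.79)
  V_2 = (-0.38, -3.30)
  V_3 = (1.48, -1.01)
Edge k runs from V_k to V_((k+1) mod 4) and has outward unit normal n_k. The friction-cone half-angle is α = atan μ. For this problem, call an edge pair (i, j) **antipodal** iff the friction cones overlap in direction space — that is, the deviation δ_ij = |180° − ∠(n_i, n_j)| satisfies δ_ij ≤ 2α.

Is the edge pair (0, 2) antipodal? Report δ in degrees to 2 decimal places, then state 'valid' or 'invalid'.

δ = 17.49°, valid

α = atan 0.2 = 11.31°;  2α = 22.62°
edge 0: e_0 = (-2.45, -6.19);  n_0 = (-0.9298, +0.3680)
edge 2: e_2 = (+1.86, +2.29);  n_2 = (+0.7762, -0.6305)
∠(n_0, n_2) = 162.51°
δ = |180° − 162.51°| = 17.49°
17.49° ≤ 2α = 22.62°  →  valid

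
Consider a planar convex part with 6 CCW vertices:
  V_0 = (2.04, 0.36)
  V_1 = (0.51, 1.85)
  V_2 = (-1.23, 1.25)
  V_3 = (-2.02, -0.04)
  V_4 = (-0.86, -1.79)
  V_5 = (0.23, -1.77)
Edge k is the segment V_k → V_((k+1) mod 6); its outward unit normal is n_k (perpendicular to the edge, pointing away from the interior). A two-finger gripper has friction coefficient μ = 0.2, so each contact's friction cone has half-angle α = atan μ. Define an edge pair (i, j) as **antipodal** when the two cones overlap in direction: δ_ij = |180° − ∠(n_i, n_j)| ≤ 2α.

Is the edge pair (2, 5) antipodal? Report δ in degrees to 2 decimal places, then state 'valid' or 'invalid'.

α = atan 0.2 = 11.31°;  2α = 22.62°
edge 2: e_2 = (-0.79, -1.29);  n_2 = (-0.8528, +0.5223)
edge 5: e_5 = (+1.81, +2.13);  n_5 = (+0.7620, -0.6475)
∠(n_2, n_5) = 171.13°
δ = |180° − 171.13°| = 8.87°
8.87° ≤ 2α = 22.62°  →  valid

δ = 8.87°, valid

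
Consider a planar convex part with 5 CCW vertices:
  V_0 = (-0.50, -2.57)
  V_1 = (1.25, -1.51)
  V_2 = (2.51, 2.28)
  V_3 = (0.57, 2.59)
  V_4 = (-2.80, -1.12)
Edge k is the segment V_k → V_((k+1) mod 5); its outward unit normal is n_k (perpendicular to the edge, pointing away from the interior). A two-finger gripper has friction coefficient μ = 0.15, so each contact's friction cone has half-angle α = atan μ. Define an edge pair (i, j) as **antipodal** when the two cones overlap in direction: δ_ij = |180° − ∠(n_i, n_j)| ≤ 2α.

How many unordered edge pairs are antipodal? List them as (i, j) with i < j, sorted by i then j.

α = atan 0.15 = 8.53°;  2α = 17.06°
n_0 = (+0.5181, -0.8553)
n_1 = (+0.9489, -0.3155)
n_2 = (+0.1578, +0.9875)
n_3 = (-0.7402, +0.6724)
n_4 = (-0.5333, -0.8459)
  (0,1): δ = 139.59°  ·
  (0,2): δ = 40.28°  ·
  (0,3): δ = 16.55°  ✓
  (0,4): δ = 116.57°  ·
  (1,2): δ = 80.69°  ·
  (1,3): δ = 23.86°  ·
  (1,4): δ = 76.16°  ·
  (2,3): δ = 123.17°  ·
  (2,4): δ = 23.15°  ·
  (3,4): δ = 79.98°  ·
antipodal pairs: 1

count = 1; pairs: (0,3)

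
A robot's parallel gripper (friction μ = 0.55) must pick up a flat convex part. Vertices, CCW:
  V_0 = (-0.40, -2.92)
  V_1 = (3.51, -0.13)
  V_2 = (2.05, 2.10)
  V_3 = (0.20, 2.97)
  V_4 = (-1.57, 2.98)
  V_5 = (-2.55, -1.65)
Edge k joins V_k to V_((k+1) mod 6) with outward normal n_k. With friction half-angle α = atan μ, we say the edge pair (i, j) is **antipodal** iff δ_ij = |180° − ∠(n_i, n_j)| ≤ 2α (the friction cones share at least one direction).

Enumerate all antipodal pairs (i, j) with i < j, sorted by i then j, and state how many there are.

count = 6; pairs: (0,3), (0,4), (1,4), (1,5), (2,5), (3,5)

α = atan 0.55 = 28.81°;  2α = 57.62°
n_0 = (+0.5808, -0.8140)
n_1 = (+0.8366, +0.5478)
n_2 = (+0.4256, +0.9049)
n_3 = (+0.0056, +1.0000)
n_4 = (-0.9783, +0.2071)
n_5 = (-0.5086, -0.8610)
  (0,1): δ = 92.30°  ·
  (0,2): δ = 60.70°  ·
  (0,3): δ = 35.83°  ✓
  (0,4): δ = 42.54°  ✓
  (0,5): δ = 113.92°  ·
  (1,2): δ = 148.40°  ·
  (1,3): δ = 123.54°  ·
  (1,4): δ = 45.16°  ✓
  (1,5): δ = 26.22°  ✓
  (2,3): δ = 155.14°  ·
  (2,4): δ = 76.76°  ·
  (2,5): δ = 5.38°  ✓
  (3,4): δ = 101.63°  ·
  (3,5): δ = 30.25°  ✓
  (4,5): δ = 108.62°  ·
antipodal pairs: 6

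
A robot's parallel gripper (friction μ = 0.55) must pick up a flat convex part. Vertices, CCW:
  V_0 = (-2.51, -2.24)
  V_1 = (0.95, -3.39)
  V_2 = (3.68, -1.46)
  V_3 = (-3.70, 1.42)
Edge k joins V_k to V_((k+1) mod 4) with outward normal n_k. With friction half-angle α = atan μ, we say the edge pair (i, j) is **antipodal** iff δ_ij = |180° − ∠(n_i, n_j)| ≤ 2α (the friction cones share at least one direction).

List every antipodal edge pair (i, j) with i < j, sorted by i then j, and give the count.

α = atan 0.55 = 28.81°;  2α = 57.62°
n_0 = (-0.3154, -0.9490)
n_1 = (+0.5773, -0.8166)
n_2 = (+0.3635, +0.9316)
n_3 = (-0.9510, -0.3092)
  (0,1): δ = 126.36°  ·
  (0,2): δ = 2.93°  ✓
  (0,3): δ = 126.40°  ·
  (1,2): δ = 56.58°  ✓
  (1,3): δ = 72.75°  ·
  (2,3): δ = 50.67°  ✓
antipodal pairs: 3

count = 3; pairs: (0,2), (1,2), (2,3)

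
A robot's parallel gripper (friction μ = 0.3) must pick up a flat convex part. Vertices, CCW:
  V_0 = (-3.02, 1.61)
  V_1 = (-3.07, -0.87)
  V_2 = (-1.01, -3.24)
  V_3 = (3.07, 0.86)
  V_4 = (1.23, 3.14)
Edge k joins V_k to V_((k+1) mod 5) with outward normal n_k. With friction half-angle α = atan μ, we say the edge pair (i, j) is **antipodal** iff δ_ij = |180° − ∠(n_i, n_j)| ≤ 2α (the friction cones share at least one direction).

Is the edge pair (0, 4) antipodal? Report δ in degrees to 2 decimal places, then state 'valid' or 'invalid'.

δ = 110.95°, invalid

α = atan 0.3 = 16.70°;  2α = 33.40°
edge 0: e_0 = (-0.05, -2.48);  n_0 = (-0.9998, +0.0202)
edge 4: e_4 = (-4.25, -1.53);  n_4 = (-0.3387, +0.9409)
∠(n_0, n_4) = 69.05°
δ = |180° − 69.05°| = 110.95°
110.95° > 2α = 33.40°  →  invalid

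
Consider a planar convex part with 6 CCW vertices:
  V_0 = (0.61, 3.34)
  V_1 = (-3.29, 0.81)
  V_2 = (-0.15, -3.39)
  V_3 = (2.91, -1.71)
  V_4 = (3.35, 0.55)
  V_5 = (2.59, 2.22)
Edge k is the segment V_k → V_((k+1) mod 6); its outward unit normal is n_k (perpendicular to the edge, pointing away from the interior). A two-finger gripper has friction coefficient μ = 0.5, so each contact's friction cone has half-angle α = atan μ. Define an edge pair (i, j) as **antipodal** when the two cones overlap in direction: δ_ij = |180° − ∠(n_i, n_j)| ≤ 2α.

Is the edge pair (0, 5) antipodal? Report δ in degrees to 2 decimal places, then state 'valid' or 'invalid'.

δ = 117.53°, invalid

α = atan 0.5 = 26.57°;  2α = 53.13°
edge 0: e_0 = (-3.90, -2.53);  n_0 = (-0.5442, +0.8389)
edge 5: e_5 = (-1.98, +1.12);  n_5 = (+0.4923, +0.8704)
∠(n_0, n_5) = 62.47°
δ = |180° − 62.47°| = 117.53°
117.53° > 2α = 53.13°  →  invalid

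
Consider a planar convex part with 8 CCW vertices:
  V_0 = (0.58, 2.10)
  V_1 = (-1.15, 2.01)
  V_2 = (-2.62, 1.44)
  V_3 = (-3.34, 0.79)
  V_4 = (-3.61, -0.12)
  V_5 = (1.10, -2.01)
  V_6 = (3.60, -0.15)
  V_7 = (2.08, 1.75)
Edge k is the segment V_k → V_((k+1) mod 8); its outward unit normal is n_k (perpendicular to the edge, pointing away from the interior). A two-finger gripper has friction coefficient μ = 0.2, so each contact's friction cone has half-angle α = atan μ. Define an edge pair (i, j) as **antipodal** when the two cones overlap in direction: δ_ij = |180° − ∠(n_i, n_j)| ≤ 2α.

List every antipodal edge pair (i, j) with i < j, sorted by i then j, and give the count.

α = atan 0.2 = 11.31°;  2α = 22.62°
n_0 = (-0.0520, +0.9986)
n_1 = (-0.3615, +0.9324)
n_2 = (-0.6701, +0.7423)
n_3 = (-0.9587, +0.2844)
n_4 = (-0.3724, -0.9281)
n_5 = (+0.5969, -0.8023)
n_6 = (+0.7809, +0.6247)
n_7 = (+0.2272, +0.9738)
  (0,1): δ = 161.78°  ·
  (0,2): δ = 140.90°  ·
  (0,3): δ = 109.50°  ·
  (0,4): δ = 24.84°  ·
  (0,5): δ = 33.67°  ·
  (0,6): δ = 125.68°  ·
  (0,7): δ = 163.89°  ·
  (1,2): δ = 159.12°  ·
  (1,3): δ = 127.72°  ·
  (1,4): δ = 43.06°  ·
  (1,5): δ = 15.46°  ✓
  (1,6): δ = 107.47°  ·
  (1,7): δ = 145.67°  ·
  (2,3): δ = 148.60°  ·
  (2,4): δ = 63.94°  ·
  (2,5): δ = 5.43°  ✓
  (2,6): δ = 86.58°  ·
  (2,7): δ = 124.79°  ·
  (3,4): δ = 95.34°  ·
  (3,5): δ = 36.82°  ·
  (3,6): δ = 55.19°  ·
  (3,7): δ = 93.39°  ·
  (4,5): δ = 121.49°  ·
  (4,6): δ = 29.48°  ·
  (4,7): δ = 8.73°  ✓
  (5,6): δ = 87.99°  ·
  (5,7): δ = 49.78°  ·
  (6,7): δ = 141.79°  ·
antipodal pairs: 3

count = 3; pairs: (1,5), (2,5), (4,7)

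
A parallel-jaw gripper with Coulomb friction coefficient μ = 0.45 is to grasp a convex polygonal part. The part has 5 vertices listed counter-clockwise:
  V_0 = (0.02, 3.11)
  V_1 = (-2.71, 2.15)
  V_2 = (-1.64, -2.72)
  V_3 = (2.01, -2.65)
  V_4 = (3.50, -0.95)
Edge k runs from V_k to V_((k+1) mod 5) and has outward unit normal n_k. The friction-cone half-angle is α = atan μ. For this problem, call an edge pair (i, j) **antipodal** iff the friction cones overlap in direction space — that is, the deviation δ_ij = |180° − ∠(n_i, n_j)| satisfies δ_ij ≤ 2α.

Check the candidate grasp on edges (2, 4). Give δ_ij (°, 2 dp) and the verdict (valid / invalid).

δ = 50.50°, invalid

α = atan 0.45 = 24.23°;  2α = 48.46°
edge 2: e_2 = (+3.65, +0.07);  n_2 = (+0.0192, -0.9998)
edge 4: e_4 = (-3.48, +4.06);  n_4 = (+0.7593, +0.6508)
∠(n_2, n_4) = 129.50°
δ = |180° − 129.50°| = 50.50°
50.50° > 2α = 48.46°  →  invalid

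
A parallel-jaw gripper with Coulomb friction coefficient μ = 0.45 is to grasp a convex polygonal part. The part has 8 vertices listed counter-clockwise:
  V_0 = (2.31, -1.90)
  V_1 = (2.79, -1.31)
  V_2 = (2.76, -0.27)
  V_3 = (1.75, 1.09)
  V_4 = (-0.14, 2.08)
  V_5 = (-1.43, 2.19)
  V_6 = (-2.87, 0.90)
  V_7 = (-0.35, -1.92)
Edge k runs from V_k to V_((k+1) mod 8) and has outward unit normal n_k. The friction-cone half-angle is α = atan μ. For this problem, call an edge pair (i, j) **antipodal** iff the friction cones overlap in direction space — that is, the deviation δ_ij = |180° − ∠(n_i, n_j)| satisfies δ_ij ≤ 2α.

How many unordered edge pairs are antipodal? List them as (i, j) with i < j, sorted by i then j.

α = atan 0.45 = 24.23°;  2α = 48.46°
n_0 = (+0.7757, -0.6311)
n_1 = (+0.9996, +0.0288)
n_2 = (+0.8028, +0.5962)
n_3 = (+0.4640, +0.8858)
n_4 = (+0.0850, +0.9964)
n_5 = (-0.6672, +0.7448)
n_6 = (-0.7457, -0.6663)
n_7 = (+0.0075, -1.0000)
  (0,1): δ = 139.22°  ·
  (0,2): δ = 104.27°  ·
  (0,3): δ = 78.52°  ·
  (0,4): δ = 55.74°  ·
  (0,5): δ = 9.01°  ✓
  (0,6): δ = 80.91°  ·
  (0,7): δ = 129.56°  ·
  (1,2): δ = 145.05°  ·
  (1,3): δ = 119.30°  ·
  (1,4): δ = 96.53°  ·
  (1,5): δ = 49.80°  ·
  (1,6): δ = 40.13°  ✓
  (1,7): δ = 88.78°  ·
  (2,3): δ = 154.25°  ·
  (2,4): δ = 131.47°  ·
  (2,5): δ = 84.74°  ·
  (2,6): δ = 5.19°  ✓
  (2,7): δ = 53.83°  ·
  (3,4): δ = 157.23°  ·
  (3,5): δ = 110.50°  ·
  (3,6): δ = 20.57°  ✓
  (3,7): δ = 28.08°  ✓
  (4,5): δ = 133.27°  ·
  (4,6): δ = 43.34°  ✓
  (4,7): δ = 5.30°  ✓
  (5,6): δ = 90.07°  ·
  (5,7): δ = 41.42°  ✓
  (6,7): δ = 131.35°  ·
antipodal pairs: 8

count = 8; pairs: (0,5), (1,6), (2,6), (3,6), (3,7), (4,6), (4,7), (5,7)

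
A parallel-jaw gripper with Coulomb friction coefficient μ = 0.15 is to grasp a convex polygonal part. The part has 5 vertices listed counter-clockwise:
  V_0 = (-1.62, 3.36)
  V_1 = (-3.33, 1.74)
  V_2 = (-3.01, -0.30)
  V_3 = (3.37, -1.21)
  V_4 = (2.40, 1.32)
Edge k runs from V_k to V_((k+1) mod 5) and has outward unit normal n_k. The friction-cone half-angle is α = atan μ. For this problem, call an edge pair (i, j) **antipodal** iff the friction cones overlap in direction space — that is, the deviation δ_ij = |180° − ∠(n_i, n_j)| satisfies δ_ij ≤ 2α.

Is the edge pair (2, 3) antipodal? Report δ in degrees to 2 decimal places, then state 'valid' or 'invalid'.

α = atan 0.15 = 8.53°;  2α = 17.06°
edge 2: e_2 = (+6.38, -0.91);  n_2 = (-0.1412, -0.9900)
edge 3: e_3 = (-0.97, +2.53);  n_3 = (+0.9337, +0.3580)
∠(n_2, n_3) = 119.09°
δ = |180° − 119.09°| = 60.91°
60.91° > 2α = 17.06°  →  invalid

δ = 60.91°, invalid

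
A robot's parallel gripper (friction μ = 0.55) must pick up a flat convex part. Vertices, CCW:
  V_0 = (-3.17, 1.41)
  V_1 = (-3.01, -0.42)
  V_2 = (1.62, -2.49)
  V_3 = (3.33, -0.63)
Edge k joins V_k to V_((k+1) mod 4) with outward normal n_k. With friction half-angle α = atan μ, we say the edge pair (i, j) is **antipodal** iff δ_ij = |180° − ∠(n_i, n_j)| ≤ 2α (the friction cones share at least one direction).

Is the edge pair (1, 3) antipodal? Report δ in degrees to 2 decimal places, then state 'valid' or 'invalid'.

δ = 6.66°, valid

α = atan 0.55 = 28.81°;  2α = 57.62°
edge 1: e_1 = (+4.63, -2.07);  n_1 = (-0.4081, -0.9129)
edge 3: e_3 = (-6.50, +2.04);  n_3 = (+0.2994, +0.9541)
∠(n_1, n_3) = 173.34°
δ = |180° − 173.34°| = 6.66°
6.66° ≤ 2α = 57.62°  →  valid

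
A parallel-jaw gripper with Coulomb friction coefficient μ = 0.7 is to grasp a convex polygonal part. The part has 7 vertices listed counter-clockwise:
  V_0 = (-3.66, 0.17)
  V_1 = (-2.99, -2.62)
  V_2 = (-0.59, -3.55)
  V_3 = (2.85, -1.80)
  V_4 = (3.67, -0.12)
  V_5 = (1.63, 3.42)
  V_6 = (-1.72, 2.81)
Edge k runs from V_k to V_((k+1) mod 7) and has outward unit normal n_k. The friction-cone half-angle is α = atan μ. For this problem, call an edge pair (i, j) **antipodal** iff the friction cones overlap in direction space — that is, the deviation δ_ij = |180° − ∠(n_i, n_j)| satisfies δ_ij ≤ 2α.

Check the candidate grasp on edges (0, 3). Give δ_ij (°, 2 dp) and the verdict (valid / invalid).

α = atan 0.7 = 34.99°;  2α = 69.98°
edge 0: e_0 = (+0.67, -2.79);  n_0 = (-0.9724, -0.2335)
edge 3: e_3 = (+0.82, +1.68);  n_3 = (+0.8987, -0.4386)
∠(n_0, n_3) = 140.48°
δ = |180° − 140.48°| = 39.52°
39.52° ≤ 2α = 69.98°  →  valid

δ = 39.52°, valid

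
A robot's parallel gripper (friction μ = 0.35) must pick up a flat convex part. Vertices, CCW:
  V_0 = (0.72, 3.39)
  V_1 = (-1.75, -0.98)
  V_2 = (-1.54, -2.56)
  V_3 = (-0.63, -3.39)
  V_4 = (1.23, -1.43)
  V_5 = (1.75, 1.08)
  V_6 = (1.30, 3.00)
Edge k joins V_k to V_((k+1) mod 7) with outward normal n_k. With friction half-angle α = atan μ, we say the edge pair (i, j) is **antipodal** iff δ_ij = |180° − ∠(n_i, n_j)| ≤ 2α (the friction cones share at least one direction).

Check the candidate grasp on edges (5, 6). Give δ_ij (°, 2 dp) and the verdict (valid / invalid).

α = atan 0.35 = 19.29°;  2α = 38.58°
edge 5: e_5 = (-0.45, +1.92);  n_5 = (+0.9736, +0.2282)
edge 6: e_6 = (-0.58, +0.39);  n_6 = (+0.5580, +0.8298)
∠(n_5, n_6) = 42.89°
δ = |180° − 42.89°| = 137.11°
137.11° > 2α = 38.58°  →  invalid

δ = 137.11°, invalid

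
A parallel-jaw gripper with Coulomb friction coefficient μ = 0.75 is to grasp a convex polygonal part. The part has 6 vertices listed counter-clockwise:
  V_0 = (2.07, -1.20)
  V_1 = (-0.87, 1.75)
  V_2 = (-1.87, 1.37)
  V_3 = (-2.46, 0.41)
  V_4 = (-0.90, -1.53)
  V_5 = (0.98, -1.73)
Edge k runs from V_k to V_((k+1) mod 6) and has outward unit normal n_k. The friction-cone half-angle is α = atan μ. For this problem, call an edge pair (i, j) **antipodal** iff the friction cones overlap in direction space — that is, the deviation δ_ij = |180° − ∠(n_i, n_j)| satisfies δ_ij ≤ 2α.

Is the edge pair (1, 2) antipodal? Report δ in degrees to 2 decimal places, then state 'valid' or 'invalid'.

δ = 142.38°, invalid

α = atan 0.75 = 36.87°;  2α = 73.74°
edge 1: e_1 = (-1.00, -0.38);  n_1 = (-0.3552, +0.9348)
edge 2: e_2 = (-0.59, -0.96);  n_2 = (-0.8520, +0.5236)
∠(n_1, n_2) = 37.62°
δ = |180° − 37.62°| = 142.38°
142.38° > 2α = 73.74°  →  invalid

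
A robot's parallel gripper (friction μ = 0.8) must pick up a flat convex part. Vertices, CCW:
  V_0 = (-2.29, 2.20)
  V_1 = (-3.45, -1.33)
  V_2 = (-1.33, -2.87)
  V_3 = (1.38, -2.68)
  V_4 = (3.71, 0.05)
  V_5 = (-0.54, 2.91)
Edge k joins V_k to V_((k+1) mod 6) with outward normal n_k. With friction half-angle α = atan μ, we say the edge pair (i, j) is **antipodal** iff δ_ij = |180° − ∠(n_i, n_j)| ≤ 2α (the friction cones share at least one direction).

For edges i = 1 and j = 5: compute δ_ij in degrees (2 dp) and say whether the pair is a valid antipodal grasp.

δ = 58.08°, valid

α = atan 0.8 = 38.66°;  2α = 77.32°
edge 1: e_1 = (+2.12, -1.54);  n_1 = (-0.5877, -0.8091)
edge 5: e_5 = (-1.75, -0.71);  n_5 = (-0.3760, +0.9266)
∠(n_1, n_5) = 121.92°
δ = |180° − 121.92°| = 58.08°
58.08° ≤ 2α = 77.32°  →  valid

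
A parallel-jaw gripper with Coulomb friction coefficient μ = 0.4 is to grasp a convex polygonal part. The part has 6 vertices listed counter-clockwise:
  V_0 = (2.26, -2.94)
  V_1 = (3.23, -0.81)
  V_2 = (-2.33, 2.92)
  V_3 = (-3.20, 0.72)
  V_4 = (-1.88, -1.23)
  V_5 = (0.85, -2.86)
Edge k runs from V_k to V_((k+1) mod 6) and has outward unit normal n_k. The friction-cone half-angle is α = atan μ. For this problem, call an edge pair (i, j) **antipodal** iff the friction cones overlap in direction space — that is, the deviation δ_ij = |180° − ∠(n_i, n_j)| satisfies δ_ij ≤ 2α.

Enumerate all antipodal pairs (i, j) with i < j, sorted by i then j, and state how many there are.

α = atan 0.4 = 21.80°;  2α = 43.60°
n_0 = (+0.9101, -0.4144)
n_1 = (+0.5571, +0.8304)
n_2 = (-0.9299, +0.3677)
n_3 = (-0.8281, -0.5606)
n_4 = (-0.5126, -0.8586)
n_5 = (-0.0566, -0.9984)
  (0,1): δ = 99.37°  ·
  (0,2): δ = 2.91°  ✓
  (0,3): δ = 58.58°  ·
  (0,4): δ = 83.64°  ·
  (0,5): δ = 111.24°  ·
  (1,2): δ = 77.72°  ·
  (1,3): δ = 22.05°  ✓
  (1,4): δ = 3.02°  ✓
  (1,5): δ = 30.61°  ✓
  (2,3): δ = 124.33°  ·
  (2,4): δ = 99.26°  ·
  (2,5): δ = 71.67°  ·
  (3,4): δ = 154.94°  ·
  (3,5): δ = 127.34°  ·
  (4,5): δ = 152.41°  ·
antipodal pairs: 4

count = 4; pairs: (0,2), (1,3), (1,4), (1,5)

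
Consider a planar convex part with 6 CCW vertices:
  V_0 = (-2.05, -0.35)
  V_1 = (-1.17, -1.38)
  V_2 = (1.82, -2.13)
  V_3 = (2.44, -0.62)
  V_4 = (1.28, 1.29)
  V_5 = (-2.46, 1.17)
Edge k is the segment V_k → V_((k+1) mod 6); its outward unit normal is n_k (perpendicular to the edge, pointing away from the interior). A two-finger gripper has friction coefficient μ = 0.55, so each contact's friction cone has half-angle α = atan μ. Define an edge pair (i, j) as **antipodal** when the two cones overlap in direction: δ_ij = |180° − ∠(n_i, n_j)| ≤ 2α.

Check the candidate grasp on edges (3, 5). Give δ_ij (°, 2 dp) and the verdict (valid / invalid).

α = atan 0.55 = 28.81°;  2α = 57.62°
edge 3: e_3 = (-1.16, +1.91);  n_3 = (+0.8547, +0.5191)
edge 5: e_5 = (+0.41, -1.52);  n_5 = (-0.9655, -0.2604)
∠(n_3, n_5) = 163.82°
δ = |180° − 163.82°| = 16.18°
16.18° ≤ 2α = 57.62°  →  valid

δ = 16.18°, valid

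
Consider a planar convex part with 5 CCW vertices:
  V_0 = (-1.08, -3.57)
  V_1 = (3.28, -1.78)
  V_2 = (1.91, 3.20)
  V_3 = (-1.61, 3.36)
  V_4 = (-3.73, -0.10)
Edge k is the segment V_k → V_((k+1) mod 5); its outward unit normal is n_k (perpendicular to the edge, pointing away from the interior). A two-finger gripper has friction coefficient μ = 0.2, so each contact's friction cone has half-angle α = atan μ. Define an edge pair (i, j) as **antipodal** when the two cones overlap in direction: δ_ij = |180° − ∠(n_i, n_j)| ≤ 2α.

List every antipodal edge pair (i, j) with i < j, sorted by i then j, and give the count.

count = 1; pairs: (1,4)

α = atan 0.2 = 11.31°;  2α = 22.62°
n_0 = (+0.3798, -0.9251)
n_1 = (+0.9642, +0.2652)
n_2 = (+0.0454, +0.9990)
n_3 = (-0.8527, +0.5224)
n_4 = (-0.7947, -0.6069)
  (0,1): δ = 96.94°  ·
  (0,2): δ = 24.92°  ·
  (0,3): δ = 36.18°  ·
  (0,4): δ = 105.05°  ·
  (1,2): δ = 107.98°  ·
  (1,3): δ = 46.88°  ·
  (1,4): δ = 21.99°  ✓
  (2,3): δ = 118.89°  ·
  (2,4): δ = 50.03°  ·
  (3,4): δ = 111.13°  ·
antipodal pairs: 1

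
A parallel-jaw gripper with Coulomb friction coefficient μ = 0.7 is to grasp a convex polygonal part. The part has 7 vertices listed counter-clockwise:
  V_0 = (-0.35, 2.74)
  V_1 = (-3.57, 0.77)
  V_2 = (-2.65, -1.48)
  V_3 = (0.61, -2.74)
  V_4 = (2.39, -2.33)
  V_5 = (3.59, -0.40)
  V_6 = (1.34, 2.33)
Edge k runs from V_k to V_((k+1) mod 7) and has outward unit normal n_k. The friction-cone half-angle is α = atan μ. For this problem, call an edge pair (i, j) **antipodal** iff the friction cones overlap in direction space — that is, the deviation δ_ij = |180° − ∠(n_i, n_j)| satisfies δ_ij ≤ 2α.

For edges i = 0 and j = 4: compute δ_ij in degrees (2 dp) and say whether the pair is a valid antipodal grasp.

δ = 26.67°, valid

α = atan 0.7 = 34.99°;  2α = 69.98°
edge 0: e_0 = (-3.22, -1.97);  n_0 = (-0.5219, +0.8530)
edge 4: e_4 = (+1.20, +1.93);  n_4 = (+0.8492, -0.5280)
∠(n_0, n_4) = 153.33°
δ = |180° − 153.33°| = 26.67°
26.67° ≤ 2α = 69.98°  →  valid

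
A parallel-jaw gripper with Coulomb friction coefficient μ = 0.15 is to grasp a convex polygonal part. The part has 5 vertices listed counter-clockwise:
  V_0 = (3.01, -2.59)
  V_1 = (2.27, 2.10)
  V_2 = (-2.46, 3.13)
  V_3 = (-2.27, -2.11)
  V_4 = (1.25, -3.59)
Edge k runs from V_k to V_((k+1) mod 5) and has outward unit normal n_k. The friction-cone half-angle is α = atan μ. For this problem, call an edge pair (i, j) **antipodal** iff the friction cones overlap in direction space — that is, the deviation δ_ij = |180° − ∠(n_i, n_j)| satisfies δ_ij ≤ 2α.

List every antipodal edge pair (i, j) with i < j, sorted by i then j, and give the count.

count = 2; pairs: (0,2), (1,3)

α = atan 0.15 = 8.53°;  2α = 17.06°
n_0 = (+0.9878, +0.1559)
n_1 = (+0.2128, +0.9771)
n_2 = (-0.9993, -0.0362)
n_3 = (-0.3876, -0.9218)
n_4 = (+0.4940, -0.8695)
  (0,1): δ = 111.25°  ·
  (0,2): δ = 6.89°  ✓
  (0,3): δ = 58.23°  ·
  (0,4): δ = 110.64°  ·
  (1,2): δ = 75.64°  ·
  (1,3): δ = 10.52°  ✓
  (1,4): δ = 41.89°  ·
  (2,3): δ = 114.88°  ·
  (2,4): δ = 62.47°  ·
  (3,4): δ = 127.59°  ·
antipodal pairs: 2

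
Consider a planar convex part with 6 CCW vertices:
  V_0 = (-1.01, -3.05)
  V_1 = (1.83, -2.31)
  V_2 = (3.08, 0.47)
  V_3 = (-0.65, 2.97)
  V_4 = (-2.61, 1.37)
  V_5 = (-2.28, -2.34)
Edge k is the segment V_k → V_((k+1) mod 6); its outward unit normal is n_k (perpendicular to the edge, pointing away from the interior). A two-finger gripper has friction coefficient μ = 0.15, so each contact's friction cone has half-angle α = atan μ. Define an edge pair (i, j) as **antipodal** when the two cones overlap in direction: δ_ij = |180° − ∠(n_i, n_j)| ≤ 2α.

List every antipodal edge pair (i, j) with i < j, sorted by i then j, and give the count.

count = 1; pairs: (2,5)

α = atan 0.15 = 8.53°;  2α = 17.06°
n_0 = (+0.2521, -0.9677)
n_1 = (+0.9120, -0.4101)
n_2 = (+0.5568, +0.8307)
n_3 = (-0.6324, +0.7747)
n_4 = (-0.9961, -0.0886)
n_5 = (-0.4880, -0.8729)
  (0,1): δ = 128.82°  ·
  (0,2): δ = 48.44°  ·
  (0,3): δ = 24.62°  ·
  (0,4): δ = 80.48°  ·
  (0,5): δ = 136.19°  ·
  (1,2): δ = 99.62°  ·
  (1,3): δ = 26.56°  ·
  (1,4): δ = 29.29°  ·
  (1,5): δ = 85.00°  ·
  (2,3): δ = 106.94°  ·
  (2,4): δ = 51.09°  ·
  (2,5): δ = 4.62°  ✓
  (3,4): δ = 124.14°  ·
  (3,5): δ = 68.43°  ·
  (4,5): δ = 124.29°  ·
antipodal pairs: 1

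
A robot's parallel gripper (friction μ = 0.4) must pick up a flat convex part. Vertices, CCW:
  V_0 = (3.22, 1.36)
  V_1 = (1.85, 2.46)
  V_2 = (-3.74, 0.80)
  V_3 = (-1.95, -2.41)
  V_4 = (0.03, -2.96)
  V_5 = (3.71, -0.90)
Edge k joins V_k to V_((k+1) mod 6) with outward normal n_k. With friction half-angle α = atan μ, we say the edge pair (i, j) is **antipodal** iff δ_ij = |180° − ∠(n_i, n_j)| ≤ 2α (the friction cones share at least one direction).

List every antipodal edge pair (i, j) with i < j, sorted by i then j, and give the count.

α = atan 0.4 = 21.80°;  2α = 43.60°
n_0 = (+0.6261, +0.7798)
n_1 = (-0.2847, +0.9586)
n_2 = (-0.8734, -0.4870)
n_3 = (-0.2676, -0.9635)
n_4 = (+0.4885, -0.8726)
n_5 = (+0.9773, +0.2119)
  (0,1): δ = 124.70°  ·
  (0,2): δ = 22.09°  ✓
  (0,3): δ = 23.24°  ✓
  (0,4): δ = 68.00°  ·
  (0,5): δ = 140.99°  ·
  (1,2): δ = 77.39°  ·
  (1,3): δ = 32.06°  ✓
  (1,4): δ = 12.70°  ✓
  (1,5): δ = 85.69°  ·
  (2,3): δ = 134.67°  ·
  (2,4): δ = 89.91°  ·
  (2,5): δ = 16.91°  ✓
  (3,4): δ = 135.24°  ·
  (3,5): δ = 62.24°  ·
  (4,5): δ = 107.01°  ·
antipodal pairs: 5

count = 5; pairs: (0,2), (0,3), (1,3), (1,4), (2,5)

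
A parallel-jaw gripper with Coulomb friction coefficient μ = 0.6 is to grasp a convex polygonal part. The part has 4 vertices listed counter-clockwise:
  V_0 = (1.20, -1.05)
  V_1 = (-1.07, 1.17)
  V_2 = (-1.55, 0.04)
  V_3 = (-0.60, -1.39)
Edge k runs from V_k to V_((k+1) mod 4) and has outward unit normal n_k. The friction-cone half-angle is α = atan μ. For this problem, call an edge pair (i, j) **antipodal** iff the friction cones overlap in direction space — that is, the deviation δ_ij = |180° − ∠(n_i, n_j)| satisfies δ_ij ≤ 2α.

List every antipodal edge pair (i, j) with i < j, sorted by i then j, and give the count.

α = atan 0.6 = 30.96°;  2α = 61.93°
n_0 = (+0.6992, +0.7149)
n_1 = (-0.9204, +0.3910)
n_2 = (-0.8329, -0.5534)
n_3 = (+0.1856, -0.9826)
  (0,1): δ = 68.65°  ·
  (0,2): δ = 12.04°  ✓
  (0,3): δ = 55.06°  ✓
  (1,2): δ = 123.39°  ·
  (1,3): δ = 56.29°  ✓
  (2,3): δ = 112.90°  ·
antipodal pairs: 3

count = 3; pairs: (0,2), (0,3), (1,3)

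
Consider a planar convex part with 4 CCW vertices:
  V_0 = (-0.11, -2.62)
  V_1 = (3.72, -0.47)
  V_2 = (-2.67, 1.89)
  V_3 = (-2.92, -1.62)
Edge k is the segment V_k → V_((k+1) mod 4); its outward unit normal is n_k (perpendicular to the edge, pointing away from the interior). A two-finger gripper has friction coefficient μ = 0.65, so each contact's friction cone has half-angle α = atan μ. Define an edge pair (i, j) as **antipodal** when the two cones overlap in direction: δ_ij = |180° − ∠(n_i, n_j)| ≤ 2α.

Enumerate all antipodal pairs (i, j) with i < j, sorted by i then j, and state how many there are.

count = 3; pairs: (0,1), (0,2), (1,3)

α = atan 0.65 = 33.02°;  2α = 66.05°
n_0 = (+0.4895, -0.8720)
n_1 = (+0.3465, +0.9381)
n_2 = (-0.9975, +0.0710)
n_3 = (-0.3353, -0.9421)
  (0,1): δ = 49.58°  ✓
  (0,2): δ = 56.62°  ✓
  (0,3): δ = 131.10°  ·
  (1,2): δ = 73.80°  ·
  (1,3): δ = 0.68°  ✓
  (2,3): δ = 105.52°  ·
antipodal pairs: 3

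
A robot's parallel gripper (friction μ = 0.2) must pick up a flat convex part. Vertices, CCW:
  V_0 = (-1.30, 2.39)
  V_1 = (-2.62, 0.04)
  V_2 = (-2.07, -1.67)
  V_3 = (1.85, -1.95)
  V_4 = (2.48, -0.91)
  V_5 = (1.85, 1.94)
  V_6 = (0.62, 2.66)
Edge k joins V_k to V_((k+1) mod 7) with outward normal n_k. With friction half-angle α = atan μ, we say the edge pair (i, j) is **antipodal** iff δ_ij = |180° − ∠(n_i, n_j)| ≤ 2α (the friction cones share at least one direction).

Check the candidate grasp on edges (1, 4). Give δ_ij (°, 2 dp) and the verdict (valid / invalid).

α = atan 0.2 = 11.31°;  2α = 22.62°
edge 1: e_1 = (+0.55, -1.71);  n_1 = (-0.9520, -0.3062)
edge 4: e_4 = (-0.63, +2.85);  n_4 = (+0.9764, +0.2158)
∠(n_1, n_4) = 174.64°
δ = |180° − 174.64°| = 5.36°
5.36° ≤ 2α = 22.62°  →  valid

δ = 5.36°, valid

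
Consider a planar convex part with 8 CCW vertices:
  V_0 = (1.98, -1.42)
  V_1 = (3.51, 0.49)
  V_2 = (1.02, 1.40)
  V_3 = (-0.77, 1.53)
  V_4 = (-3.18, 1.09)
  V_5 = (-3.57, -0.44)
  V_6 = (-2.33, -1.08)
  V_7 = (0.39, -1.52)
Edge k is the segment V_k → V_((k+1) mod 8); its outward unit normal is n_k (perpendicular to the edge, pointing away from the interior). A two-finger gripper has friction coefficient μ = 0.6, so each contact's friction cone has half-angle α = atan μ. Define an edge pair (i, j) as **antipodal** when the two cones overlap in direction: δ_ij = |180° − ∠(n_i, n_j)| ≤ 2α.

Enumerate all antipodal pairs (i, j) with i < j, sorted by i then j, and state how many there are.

count = 12; pairs: (0,2), (0,3), (0,4), (1,5), (1,6), (1,7), (2,5), (2,6), (2,7), (3,5), (3,6), (3,7)

α = atan 0.6 = 30.96°;  2α = 61.93°
n_0 = (+0.7805, -0.6252)
n_1 = (+0.3433, +0.9392)
n_2 = (+0.0724, +0.9974)
n_3 = (-0.1796, +0.9837)
n_4 = (-0.9690, +0.2470)
n_5 = (-0.4586, -0.8886)
n_6 = (-0.1597, -0.9872)
n_7 = (+0.0628, -0.9980)
  (0,1): δ = 71.38°  ·
  (0,2): δ = 55.46°  ✓
  (0,3): δ = 40.96°  ✓
  (0,4): δ = 24.40°  ✓
  (0,5): δ = 101.40°  ·
  (0,6): δ = 119.51°  ·
  (0,7): δ = 132.30°  ·
  (1,2): δ = 164.08°  ·
  (1,3): δ = 149.58°  ·
  (1,4): δ = 84.22°  ·
  (1,5): δ = 7.22°  ✓
  (1,6): δ = 10.89°  ✓
  (1,7): δ = 23.67°  ✓
  (2,3): δ = 165.50°  ·
  (2,4): δ = 100.15°  ·
  (2,5): δ = 23.15°  ✓
  (2,6): δ = 5.03°  ✓
  (2,7): δ = 7.75°  ✓
  (3,4): δ = 114.65°  ·
  (3,5): δ = 37.65°  ✓
  (3,6): δ = 19.54°  ✓
  (3,7): δ = 6.75°  ✓
  (4,5): δ = 103.00°  ·
  (4,6): δ = 84.89°  ·
  (4,7): δ = 72.10°  ·
  (5,6): δ = 161.89°  ·
  (5,7): δ = 149.10°  ·
  (6,7): δ = 167.21°  ·
antipodal pairs: 12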